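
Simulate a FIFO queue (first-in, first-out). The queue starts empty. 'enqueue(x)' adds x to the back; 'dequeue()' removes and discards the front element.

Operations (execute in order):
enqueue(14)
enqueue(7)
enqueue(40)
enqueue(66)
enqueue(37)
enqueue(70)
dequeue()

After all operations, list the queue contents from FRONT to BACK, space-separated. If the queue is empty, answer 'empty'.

enqueue(14): [14]
enqueue(7): [14, 7]
enqueue(40): [14, 7, 40]
enqueue(66): [14, 7, 40, 66]
enqueue(37): [14, 7, 40, 66, 37]
enqueue(70): [14, 7, 40, 66, 37, 70]
dequeue(): [7, 40, 66, 37, 70]

Answer: 7 40 66 37 70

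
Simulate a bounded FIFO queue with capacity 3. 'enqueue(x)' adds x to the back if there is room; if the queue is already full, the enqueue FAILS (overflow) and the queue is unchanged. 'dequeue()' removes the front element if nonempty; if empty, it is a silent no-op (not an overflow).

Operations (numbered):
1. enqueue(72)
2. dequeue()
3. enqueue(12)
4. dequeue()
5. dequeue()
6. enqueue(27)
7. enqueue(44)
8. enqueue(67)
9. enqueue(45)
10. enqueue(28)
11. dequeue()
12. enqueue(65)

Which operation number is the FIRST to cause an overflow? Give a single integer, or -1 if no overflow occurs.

1. enqueue(72): size=1
2. dequeue(): size=0
3. enqueue(12): size=1
4. dequeue(): size=0
5. dequeue(): empty, no-op, size=0
6. enqueue(27): size=1
7. enqueue(44): size=2
8. enqueue(67): size=3
9. enqueue(45): size=3=cap → OVERFLOW (fail)
10. enqueue(28): size=3=cap → OVERFLOW (fail)
11. dequeue(): size=2
12. enqueue(65): size=3

Answer: 9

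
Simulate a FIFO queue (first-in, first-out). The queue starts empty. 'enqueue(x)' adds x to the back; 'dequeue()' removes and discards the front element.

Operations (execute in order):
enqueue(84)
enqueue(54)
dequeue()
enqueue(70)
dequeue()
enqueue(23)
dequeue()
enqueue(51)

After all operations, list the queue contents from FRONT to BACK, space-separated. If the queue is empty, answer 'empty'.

Answer: 23 51

Derivation:
enqueue(84): [84]
enqueue(54): [84, 54]
dequeue(): [54]
enqueue(70): [54, 70]
dequeue(): [70]
enqueue(23): [70, 23]
dequeue(): [23]
enqueue(51): [23, 51]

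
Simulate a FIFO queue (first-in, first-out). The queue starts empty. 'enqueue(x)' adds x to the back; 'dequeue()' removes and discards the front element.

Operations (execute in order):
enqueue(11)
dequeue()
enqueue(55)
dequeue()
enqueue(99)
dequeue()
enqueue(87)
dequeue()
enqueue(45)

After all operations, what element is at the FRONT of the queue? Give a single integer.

Answer: 45

Derivation:
enqueue(11): queue = [11]
dequeue(): queue = []
enqueue(55): queue = [55]
dequeue(): queue = []
enqueue(99): queue = [99]
dequeue(): queue = []
enqueue(87): queue = [87]
dequeue(): queue = []
enqueue(45): queue = [45]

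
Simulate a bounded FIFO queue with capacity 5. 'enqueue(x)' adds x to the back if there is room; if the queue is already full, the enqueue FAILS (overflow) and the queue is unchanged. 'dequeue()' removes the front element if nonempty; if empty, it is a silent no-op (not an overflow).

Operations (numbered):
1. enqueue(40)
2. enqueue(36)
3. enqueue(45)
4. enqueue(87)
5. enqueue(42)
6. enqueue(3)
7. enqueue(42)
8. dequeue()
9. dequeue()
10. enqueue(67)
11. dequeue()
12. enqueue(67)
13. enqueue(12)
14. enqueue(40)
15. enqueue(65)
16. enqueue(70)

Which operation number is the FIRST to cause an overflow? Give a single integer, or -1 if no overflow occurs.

1. enqueue(40): size=1
2. enqueue(36): size=2
3. enqueue(45): size=3
4. enqueue(87): size=4
5. enqueue(42): size=5
6. enqueue(3): size=5=cap → OVERFLOW (fail)
7. enqueue(42): size=5=cap → OVERFLOW (fail)
8. dequeue(): size=4
9. dequeue(): size=3
10. enqueue(67): size=4
11. dequeue(): size=3
12. enqueue(67): size=4
13. enqueue(12): size=5
14. enqueue(40): size=5=cap → OVERFLOW (fail)
15. enqueue(65): size=5=cap → OVERFLOW (fail)
16. enqueue(70): size=5=cap → OVERFLOW (fail)

Answer: 6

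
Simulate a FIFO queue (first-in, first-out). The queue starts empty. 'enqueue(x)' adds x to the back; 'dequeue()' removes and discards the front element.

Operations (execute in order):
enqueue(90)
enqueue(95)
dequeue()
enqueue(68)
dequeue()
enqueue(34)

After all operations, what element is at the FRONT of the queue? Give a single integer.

enqueue(90): queue = [90]
enqueue(95): queue = [90, 95]
dequeue(): queue = [95]
enqueue(68): queue = [95, 68]
dequeue(): queue = [68]
enqueue(34): queue = [68, 34]

Answer: 68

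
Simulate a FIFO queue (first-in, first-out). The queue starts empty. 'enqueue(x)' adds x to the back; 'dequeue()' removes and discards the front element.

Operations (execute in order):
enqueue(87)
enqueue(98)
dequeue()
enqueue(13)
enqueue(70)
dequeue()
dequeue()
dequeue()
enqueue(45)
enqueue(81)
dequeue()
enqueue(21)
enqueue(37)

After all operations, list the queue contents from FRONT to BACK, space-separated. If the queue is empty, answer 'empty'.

Answer: 81 21 37

Derivation:
enqueue(87): [87]
enqueue(98): [87, 98]
dequeue(): [98]
enqueue(13): [98, 13]
enqueue(70): [98, 13, 70]
dequeue(): [13, 70]
dequeue(): [70]
dequeue(): []
enqueue(45): [45]
enqueue(81): [45, 81]
dequeue(): [81]
enqueue(21): [81, 21]
enqueue(37): [81, 21, 37]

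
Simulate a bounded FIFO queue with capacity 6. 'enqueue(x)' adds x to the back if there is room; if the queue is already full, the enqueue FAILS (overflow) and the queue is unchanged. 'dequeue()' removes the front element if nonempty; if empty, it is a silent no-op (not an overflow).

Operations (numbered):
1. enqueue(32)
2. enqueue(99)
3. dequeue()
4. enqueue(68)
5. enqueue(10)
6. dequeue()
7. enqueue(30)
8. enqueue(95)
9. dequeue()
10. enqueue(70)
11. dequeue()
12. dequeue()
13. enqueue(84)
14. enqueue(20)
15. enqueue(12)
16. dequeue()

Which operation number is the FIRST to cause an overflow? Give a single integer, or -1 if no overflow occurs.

Answer: -1

Derivation:
1. enqueue(32): size=1
2. enqueue(99): size=2
3. dequeue(): size=1
4. enqueue(68): size=2
5. enqueue(10): size=3
6. dequeue(): size=2
7. enqueue(30): size=3
8. enqueue(95): size=4
9. dequeue(): size=3
10. enqueue(70): size=4
11. dequeue(): size=3
12. dequeue(): size=2
13. enqueue(84): size=3
14. enqueue(20): size=4
15. enqueue(12): size=5
16. dequeue(): size=4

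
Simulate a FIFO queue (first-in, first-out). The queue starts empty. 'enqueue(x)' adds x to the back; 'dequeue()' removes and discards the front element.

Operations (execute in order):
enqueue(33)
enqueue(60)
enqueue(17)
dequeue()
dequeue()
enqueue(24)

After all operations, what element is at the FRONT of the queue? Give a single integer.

Answer: 17

Derivation:
enqueue(33): queue = [33]
enqueue(60): queue = [33, 60]
enqueue(17): queue = [33, 60, 17]
dequeue(): queue = [60, 17]
dequeue(): queue = [17]
enqueue(24): queue = [17, 24]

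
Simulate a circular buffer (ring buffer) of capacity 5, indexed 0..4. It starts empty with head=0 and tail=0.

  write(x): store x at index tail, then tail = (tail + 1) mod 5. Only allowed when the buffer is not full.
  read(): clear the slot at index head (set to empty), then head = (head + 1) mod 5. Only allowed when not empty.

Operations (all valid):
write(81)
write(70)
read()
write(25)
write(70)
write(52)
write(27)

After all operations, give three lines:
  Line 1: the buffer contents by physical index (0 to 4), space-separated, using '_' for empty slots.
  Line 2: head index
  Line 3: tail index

write(81): buf=[81 _ _ _ _], head=0, tail=1, size=1
write(70): buf=[81 70 _ _ _], head=0, tail=2, size=2
read(): buf=[_ 70 _ _ _], head=1, tail=2, size=1
write(25): buf=[_ 70 25 _ _], head=1, tail=3, size=2
write(70): buf=[_ 70 25 70 _], head=1, tail=4, size=3
write(52): buf=[_ 70 25 70 52], head=1, tail=0, size=4
write(27): buf=[27 70 25 70 52], head=1, tail=1, size=5

Answer: 27 70 25 70 52
1
1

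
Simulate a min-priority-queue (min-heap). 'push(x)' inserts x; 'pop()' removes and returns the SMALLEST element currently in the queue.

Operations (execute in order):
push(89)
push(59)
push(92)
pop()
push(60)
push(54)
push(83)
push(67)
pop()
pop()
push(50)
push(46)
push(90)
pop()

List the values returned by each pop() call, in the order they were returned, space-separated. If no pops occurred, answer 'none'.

push(89): heap contents = [89]
push(59): heap contents = [59, 89]
push(92): heap contents = [59, 89, 92]
pop() → 59: heap contents = [89, 92]
push(60): heap contents = [60, 89, 92]
push(54): heap contents = [54, 60, 89, 92]
push(83): heap contents = [54, 60, 83, 89, 92]
push(67): heap contents = [54, 60, 67, 83, 89, 92]
pop() → 54: heap contents = [60, 67, 83, 89, 92]
pop() → 60: heap contents = [67, 83, 89, 92]
push(50): heap contents = [50, 67, 83, 89, 92]
push(46): heap contents = [46, 50, 67, 83, 89, 92]
push(90): heap contents = [46, 50, 67, 83, 89, 90, 92]
pop() → 46: heap contents = [50, 67, 83, 89, 90, 92]

Answer: 59 54 60 46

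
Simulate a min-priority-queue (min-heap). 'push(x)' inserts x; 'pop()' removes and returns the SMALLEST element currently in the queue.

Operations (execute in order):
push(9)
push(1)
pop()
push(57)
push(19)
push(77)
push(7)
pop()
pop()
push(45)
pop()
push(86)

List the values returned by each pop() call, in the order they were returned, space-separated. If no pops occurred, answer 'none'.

push(9): heap contents = [9]
push(1): heap contents = [1, 9]
pop() → 1: heap contents = [9]
push(57): heap contents = [9, 57]
push(19): heap contents = [9, 19, 57]
push(77): heap contents = [9, 19, 57, 77]
push(7): heap contents = [7, 9, 19, 57, 77]
pop() → 7: heap contents = [9, 19, 57, 77]
pop() → 9: heap contents = [19, 57, 77]
push(45): heap contents = [19, 45, 57, 77]
pop() → 19: heap contents = [45, 57, 77]
push(86): heap contents = [45, 57, 77, 86]

Answer: 1 7 9 19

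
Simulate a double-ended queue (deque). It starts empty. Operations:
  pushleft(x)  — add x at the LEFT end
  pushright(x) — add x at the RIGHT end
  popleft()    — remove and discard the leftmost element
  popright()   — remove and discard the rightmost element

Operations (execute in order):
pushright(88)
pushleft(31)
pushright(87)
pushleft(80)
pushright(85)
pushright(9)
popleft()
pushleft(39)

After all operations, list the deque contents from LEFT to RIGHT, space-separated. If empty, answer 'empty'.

Answer: 39 31 88 87 85 9

Derivation:
pushright(88): [88]
pushleft(31): [31, 88]
pushright(87): [31, 88, 87]
pushleft(80): [80, 31, 88, 87]
pushright(85): [80, 31, 88, 87, 85]
pushright(9): [80, 31, 88, 87, 85, 9]
popleft(): [31, 88, 87, 85, 9]
pushleft(39): [39, 31, 88, 87, 85, 9]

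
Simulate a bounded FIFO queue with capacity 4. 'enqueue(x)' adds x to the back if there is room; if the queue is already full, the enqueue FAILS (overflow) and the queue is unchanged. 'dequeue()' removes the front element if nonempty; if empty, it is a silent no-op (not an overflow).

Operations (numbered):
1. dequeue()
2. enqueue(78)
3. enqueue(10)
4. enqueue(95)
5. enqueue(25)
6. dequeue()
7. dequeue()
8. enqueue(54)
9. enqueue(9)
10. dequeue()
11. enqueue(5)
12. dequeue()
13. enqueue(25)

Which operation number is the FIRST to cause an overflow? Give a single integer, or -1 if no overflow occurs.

1. dequeue(): empty, no-op, size=0
2. enqueue(78): size=1
3. enqueue(10): size=2
4. enqueue(95): size=3
5. enqueue(25): size=4
6. dequeue(): size=3
7. dequeue(): size=2
8. enqueue(54): size=3
9. enqueue(9): size=4
10. dequeue(): size=3
11. enqueue(5): size=4
12. dequeue(): size=3
13. enqueue(25): size=4

Answer: -1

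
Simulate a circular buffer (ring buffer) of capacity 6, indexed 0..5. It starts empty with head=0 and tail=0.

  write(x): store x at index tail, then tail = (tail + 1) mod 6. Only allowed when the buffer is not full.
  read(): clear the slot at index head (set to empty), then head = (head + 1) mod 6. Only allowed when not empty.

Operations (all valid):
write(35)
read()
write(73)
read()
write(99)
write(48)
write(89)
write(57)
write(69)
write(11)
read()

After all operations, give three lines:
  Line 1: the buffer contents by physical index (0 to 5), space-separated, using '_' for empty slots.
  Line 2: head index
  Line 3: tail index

Answer: 69 11 _ 48 89 57
3
2

Derivation:
write(35): buf=[35 _ _ _ _ _], head=0, tail=1, size=1
read(): buf=[_ _ _ _ _ _], head=1, tail=1, size=0
write(73): buf=[_ 73 _ _ _ _], head=1, tail=2, size=1
read(): buf=[_ _ _ _ _ _], head=2, tail=2, size=0
write(99): buf=[_ _ 99 _ _ _], head=2, tail=3, size=1
write(48): buf=[_ _ 99 48 _ _], head=2, tail=4, size=2
write(89): buf=[_ _ 99 48 89 _], head=2, tail=5, size=3
write(57): buf=[_ _ 99 48 89 57], head=2, tail=0, size=4
write(69): buf=[69 _ 99 48 89 57], head=2, tail=1, size=5
write(11): buf=[69 11 99 48 89 57], head=2, tail=2, size=6
read(): buf=[69 11 _ 48 89 57], head=3, tail=2, size=5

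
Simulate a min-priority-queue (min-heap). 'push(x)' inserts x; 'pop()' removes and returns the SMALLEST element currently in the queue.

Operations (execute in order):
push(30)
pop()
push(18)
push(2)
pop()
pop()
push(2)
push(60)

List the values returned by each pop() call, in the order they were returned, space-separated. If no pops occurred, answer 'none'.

Answer: 30 2 18

Derivation:
push(30): heap contents = [30]
pop() → 30: heap contents = []
push(18): heap contents = [18]
push(2): heap contents = [2, 18]
pop() → 2: heap contents = [18]
pop() → 18: heap contents = []
push(2): heap contents = [2]
push(60): heap contents = [2, 60]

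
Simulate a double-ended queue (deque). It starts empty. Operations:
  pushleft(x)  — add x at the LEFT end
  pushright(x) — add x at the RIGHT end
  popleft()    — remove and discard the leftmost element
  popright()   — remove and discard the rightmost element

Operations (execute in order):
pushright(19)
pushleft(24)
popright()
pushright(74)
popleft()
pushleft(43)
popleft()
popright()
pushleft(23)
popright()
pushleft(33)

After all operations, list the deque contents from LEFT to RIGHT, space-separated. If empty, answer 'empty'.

Answer: 33

Derivation:
pushright(19): [19]
pushleft(24): [24, 19]
popright(): [24]
pushright(74): [24, 74]
popleft(): [74]
pushleft(43): [43, 74]
popleft(): [74]
popright(): []
pushleft(23): [23]
popright(): []
pushleft(33): [33]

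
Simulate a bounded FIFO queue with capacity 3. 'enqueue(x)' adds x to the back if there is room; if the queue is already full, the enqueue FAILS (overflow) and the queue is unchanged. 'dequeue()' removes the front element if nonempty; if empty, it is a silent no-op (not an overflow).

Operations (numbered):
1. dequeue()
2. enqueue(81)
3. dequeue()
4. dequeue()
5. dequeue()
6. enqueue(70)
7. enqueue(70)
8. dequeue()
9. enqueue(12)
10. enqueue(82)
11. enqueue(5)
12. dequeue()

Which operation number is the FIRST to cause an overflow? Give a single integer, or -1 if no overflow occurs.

Answer: 11

Derivation:
1. dequeue(): empty, no-op, size=0
2. enqueue(81): size=1
3. dequeue(): size=0
4. dequeue(): empty, no-op, size=0
5. dequeue(): empty, no-op, size=0
6. enqueue(70): size=1
7. enqueue(70): size=2
8. dequeue(): size=1
9. enqueue(12): size=2
10. enqueue(82): size=3
11. enqueue(5): size=3=cap → OVERFLOW (fail)
12. dequeue(): size=2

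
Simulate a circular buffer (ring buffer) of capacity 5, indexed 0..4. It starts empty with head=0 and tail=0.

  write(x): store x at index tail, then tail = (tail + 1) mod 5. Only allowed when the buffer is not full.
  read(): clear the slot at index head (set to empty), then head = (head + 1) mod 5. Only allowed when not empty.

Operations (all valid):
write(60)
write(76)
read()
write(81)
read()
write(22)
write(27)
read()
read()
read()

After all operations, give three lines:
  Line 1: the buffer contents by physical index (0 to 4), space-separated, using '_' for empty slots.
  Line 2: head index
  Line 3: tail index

Answer: _ _ _ _ _
0
0

Derivation:
write(60): buf=[60 _ _ _ _], head=0, tail=1, size=1
write(76): buf=[60 76 _ _ _], head=0, tail=2, size=2
read(): buf=[_ 76 _ _ _], head=1, tail=2, size=1
write(81): buf=[_ 76 81 _ _], head=1, tail=3, size=2
read(): buf=[_ _ 81 _ _], head=2, tail=3, size=1
write(22): buf=[_ _ 81 22 _], head=2, tail=4, size=2
write(27): buf=[_ _ 81 22 27], head=2, tail=0, size=3
read(): buf=[_ _ _ 22 27], head=3, tail=0, size=2
read(): buf=[_ _ _ _ 27], head=4, tail=0, size=1
read(): buf=[_ _ _ _ _], head=0, tail=0, size=0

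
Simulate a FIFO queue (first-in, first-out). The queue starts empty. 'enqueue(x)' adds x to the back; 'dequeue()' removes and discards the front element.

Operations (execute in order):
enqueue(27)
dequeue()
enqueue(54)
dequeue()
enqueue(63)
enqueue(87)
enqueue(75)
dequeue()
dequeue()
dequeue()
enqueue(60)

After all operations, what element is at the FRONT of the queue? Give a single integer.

Answer: 60

Derivation:
enqueue(27): queue = [27]
dequeue(): queue = []
enqueue(54): queue = [54]
dequeue(): queue = []
enqueue(63): queue = [63]
enqueue(87): queue = [63, 87]
enqueue(75): queue = [63, 87, 75]
dequeue(): queue = [87, 75]
dequeue(): queue = [75]
dequeue(): queue = []
enqueue(60): queue = [60]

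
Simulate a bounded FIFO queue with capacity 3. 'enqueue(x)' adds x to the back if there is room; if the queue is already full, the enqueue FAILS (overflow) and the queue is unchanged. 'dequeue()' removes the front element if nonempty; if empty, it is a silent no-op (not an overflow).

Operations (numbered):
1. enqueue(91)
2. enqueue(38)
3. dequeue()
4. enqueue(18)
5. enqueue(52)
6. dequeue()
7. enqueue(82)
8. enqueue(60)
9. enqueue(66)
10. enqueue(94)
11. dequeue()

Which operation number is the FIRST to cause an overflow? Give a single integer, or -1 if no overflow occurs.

Answer: 8

Derivation:
1. enqueue(91): size=1
2. enqueue(38): size=2
3. dequeue(): size=1
4. enqueue(18): size=2
5. enqueue(52): size=3
6. dequeue(): size=2
7. enqueue(82): size=3
8. enqueue(60): size=3=cap → OVERFLOW (fail)
9. enqueue(66): size=3=cap → OVERFLOW (fail)
10. enqueue(94): size=3=cap → OVERFLOW (fail)
11. dequeue(): size=2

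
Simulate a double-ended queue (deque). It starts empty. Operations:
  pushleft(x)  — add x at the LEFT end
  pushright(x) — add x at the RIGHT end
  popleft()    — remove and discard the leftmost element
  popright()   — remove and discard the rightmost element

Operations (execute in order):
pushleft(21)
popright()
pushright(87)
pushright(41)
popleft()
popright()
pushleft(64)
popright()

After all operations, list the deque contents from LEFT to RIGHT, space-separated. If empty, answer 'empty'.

pushleft(21): [21]
popright(): []
pushright(87): [87]
pushright(41): [87, 41]
popleft(): [41]
popright(): []
pushleft(64): [64]
popright(): []

Answer: empty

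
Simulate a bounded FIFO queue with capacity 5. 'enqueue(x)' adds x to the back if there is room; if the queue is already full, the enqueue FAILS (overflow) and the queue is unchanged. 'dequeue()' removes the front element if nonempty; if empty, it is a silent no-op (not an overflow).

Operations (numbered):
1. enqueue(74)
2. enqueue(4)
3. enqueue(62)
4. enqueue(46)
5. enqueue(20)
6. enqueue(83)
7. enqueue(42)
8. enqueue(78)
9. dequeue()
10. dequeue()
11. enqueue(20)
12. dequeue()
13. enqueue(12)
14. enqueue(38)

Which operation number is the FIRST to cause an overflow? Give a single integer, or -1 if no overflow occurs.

1. enqueue(74): size=1
2. enqueue(4): size=2
3. enqueue(62): size=3
4. enqueue(46): size=4
5. enqueue(20): size=5
6. enqueue(83): size=5=cap → OVERFLOW (fail)
7. enqueue(42): size=5=cap → OVERFLOW (fail)
8. enqueue(78): size=5=cap → OVERFLOW (fail)
9. dequeue(): size=4
10. dequeue(): size=3
11. enqueue(20): size=4
12. dequeue(): size=3
13. enqueue(12): size=4
14. enqueue(38): size=5

Answer: 6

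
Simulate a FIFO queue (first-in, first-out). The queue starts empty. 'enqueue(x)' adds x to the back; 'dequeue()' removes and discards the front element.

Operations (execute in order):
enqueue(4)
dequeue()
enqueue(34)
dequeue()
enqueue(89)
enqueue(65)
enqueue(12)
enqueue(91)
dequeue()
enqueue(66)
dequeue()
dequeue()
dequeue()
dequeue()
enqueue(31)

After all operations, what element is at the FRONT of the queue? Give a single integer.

enqueue(4): queue = [4]
dequeue(): queue = []
enqueue(34): queue = [34]
dequeue(): queue = []
enqueue(89): queue = [89]
enqueue(65): queue = [89, 65]
enqueue(12): queue = [89, 65, 12]
enqueue(91): queue = [89, 65, 12, 91]
dequeue(): queue = [65, 12, 91]
enqueue(66): queue = [65, 12, 91, 66]
dequeue(): queue = [12, 91, 66]
dequeue(): queue = [91, 66]
dequeue(): queue = [66]
dequeue(): queue = []
enqueue(31): queue = [31]

Answer: 31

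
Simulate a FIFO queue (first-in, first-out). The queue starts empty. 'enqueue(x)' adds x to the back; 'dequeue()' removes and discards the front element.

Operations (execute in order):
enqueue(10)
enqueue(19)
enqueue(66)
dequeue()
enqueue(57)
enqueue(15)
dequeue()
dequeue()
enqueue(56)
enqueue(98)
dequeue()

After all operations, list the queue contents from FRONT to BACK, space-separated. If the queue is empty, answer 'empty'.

enqueue(10): [10]
enqueue(19): [10, 19]
enqueue(66): [10, 19, 66]
dequeue(): [19, 66]
enqueue(57): [19, 66, 57]
enqueue(15): [19, 66, 57, 15]
dequeue(): [66, 57, 15]
dequeue(): [57, 15]
enqueue(56): [57, 15, 56]
enqueue(98): [57, 15, 56, 98]
dequeue(): [15, 56, 98]

Answer: 15 56 98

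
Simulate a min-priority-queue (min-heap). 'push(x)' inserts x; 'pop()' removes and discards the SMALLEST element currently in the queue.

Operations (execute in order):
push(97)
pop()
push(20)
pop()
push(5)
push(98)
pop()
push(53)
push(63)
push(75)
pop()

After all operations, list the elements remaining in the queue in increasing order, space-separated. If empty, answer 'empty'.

push(97): heap contents = [97]
pop() → 97: heap contents = []
push(20): heap contents = [20]
pop() → 20: heap contents = []
push(5): heap contents = [5]
push(98): heap contents = [5, 98]
pop() → 5: heap contents = [98]
push(53): heap contents = [53, 98]
push(63): heap contents = [53, 63, 98]
push(75): heap contents = [53, 63, 75, 98]
pop() → 53: heap contents = [63, 75, 98]

Answer: 63 75 98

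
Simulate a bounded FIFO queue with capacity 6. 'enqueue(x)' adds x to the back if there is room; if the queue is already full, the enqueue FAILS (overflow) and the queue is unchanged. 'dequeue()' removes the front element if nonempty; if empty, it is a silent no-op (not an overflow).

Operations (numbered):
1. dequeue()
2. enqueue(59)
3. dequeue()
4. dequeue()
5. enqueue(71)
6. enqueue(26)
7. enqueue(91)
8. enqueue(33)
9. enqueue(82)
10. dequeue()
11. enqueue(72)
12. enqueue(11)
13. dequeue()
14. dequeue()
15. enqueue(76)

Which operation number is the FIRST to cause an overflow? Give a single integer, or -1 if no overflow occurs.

Answer: -1

Derivation:
1. dequeue(): empty, no-op, size=0
2. enqueue(59): size=1
3. dequeue(): size=0
4. dequeue(): empty, no-op, size=0
5. enqueue(71): size=1
6. enqueue(26): size=2
7. enqueue(91): size=3
8. enqueue(33): size=4
9. enqueue(82): size=5
10. dequeue(): size=4
11. enqueue(72): size=5
12. enqueue(11): size=6
13. dequeue(): size=5
14. dequeue(): size=4
15. enqueue(76): size=5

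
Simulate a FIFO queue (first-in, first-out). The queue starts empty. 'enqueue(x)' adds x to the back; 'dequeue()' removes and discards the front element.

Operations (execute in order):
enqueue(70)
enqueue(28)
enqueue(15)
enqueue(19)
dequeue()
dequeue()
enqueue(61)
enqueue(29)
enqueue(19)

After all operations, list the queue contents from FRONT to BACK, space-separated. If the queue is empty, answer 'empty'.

Answer: 15 19 61 29 19

Derivation:
enqueue(70): [70]
enqueue(28): [70, 28]
enqueue(15): [70, 28, 15]
enqueue(19): [70, 28, 15, 19]
dequeue(): [28, 15, 19]
dequeue(): [15, 19]
enqueue(61): [15, 19, 61]
enqueue(29): [15, 19, 61, 29]
enqueue(19): [15, 19, 61, 29, 19]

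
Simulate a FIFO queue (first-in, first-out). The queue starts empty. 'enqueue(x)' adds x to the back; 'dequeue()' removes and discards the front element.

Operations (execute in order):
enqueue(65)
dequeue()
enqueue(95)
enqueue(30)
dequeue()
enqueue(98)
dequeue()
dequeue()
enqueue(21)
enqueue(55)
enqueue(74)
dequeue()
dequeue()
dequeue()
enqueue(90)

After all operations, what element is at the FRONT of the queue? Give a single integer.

enqueue(65): queue = [65]
dequeue(): queue = []
enqueue(95): queue = [95]
enqueue(30): queue = [95, 30]
dequeue(): queue = [30]
enqueue(98): queue = [30, 98]
dequeue(): queue = [98]
dequeue(): queue = []
enqueue(21): queue = [21]
enqueue(55): queue = [21, 55]
enqueue(74): queue = [21, 55, 74]
dequeue(): queue = [55, 74]
dequeue(): queue = [74]
dequeue(): queue = []
enqueue(90): queue = [90]

Answer: 90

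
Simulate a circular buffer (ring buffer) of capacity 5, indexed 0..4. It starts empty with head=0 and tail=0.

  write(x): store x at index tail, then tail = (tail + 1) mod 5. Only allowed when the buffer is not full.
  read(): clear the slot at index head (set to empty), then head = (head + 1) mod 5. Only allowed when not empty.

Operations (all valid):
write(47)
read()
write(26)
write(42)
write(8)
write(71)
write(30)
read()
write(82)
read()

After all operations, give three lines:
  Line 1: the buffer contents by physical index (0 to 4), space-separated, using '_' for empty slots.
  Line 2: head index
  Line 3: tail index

write(47): buf=[47 _ _ _ _], head=0, tail=1, size=1
read(): buf=[_ _ _ _ _], head=1, tail=1, size=0
write(26): buf=[_ 26 _ _ _], head=1, tail=2, size=1
write(42): buf=[_ 26 42 _ _], head=1, tail=3, size=2
write(8): buf=[_ 26 42 8 _], head=1, tail=4, size=3
write(71): buf=[_ 26 42 8 71], head=1, tail=0, size=4
write(30): buf=[30 26 42 8 71], head=1, tail=1, size=5
read(): buf=[30 _ 42 8 71], head=2, tail=1, size=4
write(82): buf=[30 82 42 8 71], head=2, tail=2, size=5
read(): buf=[30 82 _ 8 71], head=3, tail=2, size=4

Answer: 30 82 _ 8 71
3
2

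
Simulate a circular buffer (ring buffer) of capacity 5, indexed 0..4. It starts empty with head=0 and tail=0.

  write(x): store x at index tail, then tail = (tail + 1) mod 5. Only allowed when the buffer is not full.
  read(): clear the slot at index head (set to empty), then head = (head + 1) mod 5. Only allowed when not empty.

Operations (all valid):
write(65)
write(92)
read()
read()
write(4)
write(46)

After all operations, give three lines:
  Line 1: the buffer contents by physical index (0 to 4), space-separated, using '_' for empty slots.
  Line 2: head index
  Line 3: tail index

write(65): buf=[65 _ _ _ _], head=0, tail=1, size=1
write(92): buf=[65 92 _ _ _], head=0, tail=2, size=2
read(): buf=[_ 92 _ _ _], head=1, tail=2, size=1
read(): buf=[_ _ _ _ _], head=2, tail=2, size=0
write(4): buf=[_ _ 4 _ _], head=2, tail=3, size=1
write(46): buf=[_ _ 4 46 _], head=2, tail=4, size=2

Answer: _ _ 4 46 _
2
4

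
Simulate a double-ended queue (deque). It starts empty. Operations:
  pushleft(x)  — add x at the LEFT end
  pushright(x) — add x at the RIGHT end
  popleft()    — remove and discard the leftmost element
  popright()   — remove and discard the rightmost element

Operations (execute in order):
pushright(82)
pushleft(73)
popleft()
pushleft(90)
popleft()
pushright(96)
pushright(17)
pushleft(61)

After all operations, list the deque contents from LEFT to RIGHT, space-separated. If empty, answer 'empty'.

Answer: 61 82 96 17

Derivation:
pushright(82): [82]
pushleft(73): [73, 82]
popleft(): [82]
pushleft(90): [90, 82]
popleft(): [82]
pushright(96): [82, 96]
pushright(17): [82, 96, 17]
pushleft(61): [61, 82, 96, 17]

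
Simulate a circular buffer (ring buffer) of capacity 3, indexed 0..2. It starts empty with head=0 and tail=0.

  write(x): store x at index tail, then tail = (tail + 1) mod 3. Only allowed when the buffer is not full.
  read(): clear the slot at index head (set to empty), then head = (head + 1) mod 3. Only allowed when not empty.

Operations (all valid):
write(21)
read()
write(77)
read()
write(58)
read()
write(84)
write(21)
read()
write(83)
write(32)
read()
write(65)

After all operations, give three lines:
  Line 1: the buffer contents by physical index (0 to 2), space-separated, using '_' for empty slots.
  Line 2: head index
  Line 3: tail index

Answer: 32 65 83
2
2

Derivation:
write(21): buf=[21 _ _], head=0, tail=1, size=1
read(): buf=[_ _ _], head=1, tail=1, size=0
write(77): buf=[_ 77 _], head=1, tail=2, size=1
read(): buf=[_ _ _], head=2, tail=2, size=0
write(58): buf=[_ _ 58], head=2, tail=0, size=1
read(): buf=[_ _ _], head=0, tail=0, size=0
write(84): buf=[84 _ _], head=0, tail=1, size=1
write(21): buf=[84 21 _], head=0, tail=2, size=2
read(): buf=[_ 21 _], head=1, tail=2, size=1
write(83): buf=[_ 21 83], head=1, tail=0, size=2
write(32): buf=[32 21 83], head=1, tail=1, size=3
read(): buf=[32 _ 83], head=2, tail=1, size=2
write(65): buf=[32 65 83], head=2, tail=2, size=3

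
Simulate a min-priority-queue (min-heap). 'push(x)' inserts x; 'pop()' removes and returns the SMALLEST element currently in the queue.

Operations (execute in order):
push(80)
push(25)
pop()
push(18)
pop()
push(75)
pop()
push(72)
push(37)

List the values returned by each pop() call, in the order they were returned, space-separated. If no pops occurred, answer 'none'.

Answer: 25 18 75

Derivation:
push(80): heap contents = [80]
push(25): heap contents = [25, 80]
pop() → 25: heap contents = [80]
push(18): heap contents = [18, 80]
pop() → 18: heap contents = [80]
push(75): heap contents = [75, 80]
pop() → 75: heap contents = [80]
push(72): heap contents = [72, 80]
push(37): heap contents = [37, 72, 80]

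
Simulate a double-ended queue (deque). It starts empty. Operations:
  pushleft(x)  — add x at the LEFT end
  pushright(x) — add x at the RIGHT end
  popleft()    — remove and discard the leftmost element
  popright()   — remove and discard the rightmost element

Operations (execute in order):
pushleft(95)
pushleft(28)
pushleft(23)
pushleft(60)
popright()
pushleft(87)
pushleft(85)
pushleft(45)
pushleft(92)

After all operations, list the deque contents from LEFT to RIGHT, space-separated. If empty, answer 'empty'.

pushleft(95): [95]
pushleft(28): [28, 95]
pushleft(23): [23, 28, 95]
pushleft(60): [60, 23, 28, 95]
popright(): [60, 23, 28]
pushleft(87): [87, 60, 23, 28]
pushleft(85): [85, 87, 60, 23, 28]
pushleft(45): [45, 85, 87, 60, 23, 28]
pushleft(92): [92, 45, 85, 87, 60, 23, 28]

Answer: 92 45 85 87 60 23 28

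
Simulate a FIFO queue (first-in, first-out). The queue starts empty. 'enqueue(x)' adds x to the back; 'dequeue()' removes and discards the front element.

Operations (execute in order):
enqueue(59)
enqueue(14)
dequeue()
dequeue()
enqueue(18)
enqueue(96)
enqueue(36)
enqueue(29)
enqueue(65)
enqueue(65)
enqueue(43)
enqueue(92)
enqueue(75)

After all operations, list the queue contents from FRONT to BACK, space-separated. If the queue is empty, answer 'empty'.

enqueue(59): [59]
enqueue(14): [59, 14]
dequeue(): [14]
dequeue(): []
enqueue(18): [18]
enqueue(96): [18, 96]
enqueue(36): [18, 96, 36]
enqueue(29): [18, 96, 36, 29]
enqueue(65): [18, 96, 36, 29, 65]
enqueue(65): [18, 96, 36, 29, 65, 65]
enqueue(43): [18, 96, 36, 29, 65, 65, 43]
enqueue(92): [18, 96, 36, 29, 65, 65, 43, 92]
enqueue(75): [18, 96, 36, 29, 65, 65, 43, 92, 75]

Answer: 18 96 36 29 65 65 43 92 75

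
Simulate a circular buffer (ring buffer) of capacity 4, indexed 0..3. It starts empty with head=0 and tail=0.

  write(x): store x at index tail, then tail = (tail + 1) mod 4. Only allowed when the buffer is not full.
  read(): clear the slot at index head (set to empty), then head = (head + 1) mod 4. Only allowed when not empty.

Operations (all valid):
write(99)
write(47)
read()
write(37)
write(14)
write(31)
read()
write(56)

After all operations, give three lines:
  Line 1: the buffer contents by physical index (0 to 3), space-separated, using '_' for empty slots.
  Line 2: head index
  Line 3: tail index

Answer: 31 56 37 14
2
2

Derivation:
write(99): buf=[99 _ _ _], head=0, tail=1, size=1
write(47): buf=[99 47 _ _], head=0, tail=2, size=2
read(): buf=[_ 47 _ _], head=1, tail=2, size=1
write(37): buf=[_ 47 37 _], head=1, tail=3, size=2
write(14): buf=[_ 47 37 14], head=1, tail=0, size=3
write(31): buf=[31 47 37 14], head=1, tail=1, size=4
read(): buf=[31 _ 37 14], head=2, tail=1, size=3
write(56): buf=[31 56 37 14], head=2, tail=2, size=4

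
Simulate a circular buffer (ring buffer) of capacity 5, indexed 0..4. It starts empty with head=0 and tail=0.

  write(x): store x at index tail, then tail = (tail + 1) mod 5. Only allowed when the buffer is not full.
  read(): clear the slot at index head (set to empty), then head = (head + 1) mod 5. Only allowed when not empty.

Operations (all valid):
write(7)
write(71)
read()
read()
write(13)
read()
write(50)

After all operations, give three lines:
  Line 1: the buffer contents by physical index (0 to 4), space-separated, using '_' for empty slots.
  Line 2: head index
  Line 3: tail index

Answer: _ _ _ 50 _
3
4

Derivation:
write(7): buf=[7 _ _ _ _], head=0, tail=1, size=1
write(71): buf=[7 71 _ _ _], head=0, tail=2, size=2
read(): buf=[_ 71 _ _ _], head=1, tail=2, size=1
read(): buf=[_ _ _ _ _], head=2, tail=2, size=0
write(13): buf=[_ _ 13 _ _], head=2, tail=3, size=1
read(): buf=[_ _ _ _ _], head=3, tail=3, size=0
write(50): buf=[_ _ _ 50 _], head=3, tail=4, size=1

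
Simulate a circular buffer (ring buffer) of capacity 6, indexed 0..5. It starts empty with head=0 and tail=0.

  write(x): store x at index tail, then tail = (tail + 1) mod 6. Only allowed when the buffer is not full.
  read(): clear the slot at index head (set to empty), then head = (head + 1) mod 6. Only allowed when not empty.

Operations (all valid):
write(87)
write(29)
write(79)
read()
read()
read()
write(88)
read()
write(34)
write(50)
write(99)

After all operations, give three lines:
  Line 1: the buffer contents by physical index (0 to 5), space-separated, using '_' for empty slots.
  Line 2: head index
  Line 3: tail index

write(87): buf=[87 _ _ _ _ _], head=0, tail=1, size=1
write(29): buf=[87 29 _ _ _ _], head=0, tail=2, size=2
write(79): buf=[87 29 79 _ _ _], head=0, tail=3, size=3
read(): buf=[_ 29 79 _ _ _], head=1, tail=3, size=2
read(): buf=[_ _ 79 _ _ _], head=2, tail=3, size=1
read(): buf=[_ _ _ _ _ _], head=3, tail=3, size=0
write(88): buf=[_ _ _ 88 _ _], head=3, tail=4, size=1
read(): buf=[_ _ _ _ _ _], head=4, tail=4, size=0
write(34): buf=[_ _ _ _ 34 _], head=4, tail=5, size=1
write(50): buf=[_ _ _ _ 34 50], head=4, tail=0, size=2
write(99): buf=[99 _ _ _ 34 50], head=4, tail=1, size=3

Answer: 99 _ _ _ 34 50
4
1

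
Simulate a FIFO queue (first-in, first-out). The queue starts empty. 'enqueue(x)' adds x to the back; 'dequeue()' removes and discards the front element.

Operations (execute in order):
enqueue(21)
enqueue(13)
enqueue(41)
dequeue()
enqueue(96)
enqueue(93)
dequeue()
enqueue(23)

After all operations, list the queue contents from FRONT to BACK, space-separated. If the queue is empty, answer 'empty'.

Answer: 41 96 93 23

Derivation:
enqueue(21): [21]
enqueue(13): [21, 13]
enqueue(41): [21, 13, 41]
dequeue(): [13, 41]
enqueue(96): [13, 41, 96]
enqueue(93): [13, 41, 96, 93]
dequeue(): [41, 96, 93]
enqueue(23): [41, 96, 93, 23]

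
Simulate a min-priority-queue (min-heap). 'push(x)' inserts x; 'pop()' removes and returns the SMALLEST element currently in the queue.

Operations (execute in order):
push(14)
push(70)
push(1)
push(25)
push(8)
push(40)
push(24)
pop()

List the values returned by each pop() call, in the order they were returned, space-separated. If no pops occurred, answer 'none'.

Answer: 1

Derivation:
push(14): heap contents = [14]
push(70): heap contents = [14, 70]
push(1): heap contents = [1, 14, 70]
push(25): heap contents = [1, 14, 25, 70]
push(8): heap contents = [1, 8, 14, 25, 70]
push(40): heap contents = [1, 8, 14, 25, 40, 70]
push(24): heap contents = [1, 8, 14, 24, 25, 40, 70]
pop() → 1: heap contents = [8, 14, 24, 25, 40, 70]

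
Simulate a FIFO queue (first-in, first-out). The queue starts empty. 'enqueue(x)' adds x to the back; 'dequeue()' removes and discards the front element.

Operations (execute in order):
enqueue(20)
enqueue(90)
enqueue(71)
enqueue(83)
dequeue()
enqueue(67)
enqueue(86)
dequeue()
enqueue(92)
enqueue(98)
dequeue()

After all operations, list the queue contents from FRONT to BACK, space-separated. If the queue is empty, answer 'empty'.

Answer: 83 67 86 92 98

Derivation:
enqueue(20): [20]
enqueue(90): [20, 90]
enqueue(71): [20, 90, 71]
enqueue(83): [20, 90, 71, 83]
dequeue(): [90, 71, 83]
enqueue(67): [90, 71, 83, 67]
enqueue(86): [90, 71, 83, 67, 86]
dequeue(): [71, 83, 67, 86]
enqueue(92): [71, 83, 67, 86, 92]
enqueue(98): [71, 83, 67, 86, 92, 98]
dequeue(): [83, 67, 86, 92, 98]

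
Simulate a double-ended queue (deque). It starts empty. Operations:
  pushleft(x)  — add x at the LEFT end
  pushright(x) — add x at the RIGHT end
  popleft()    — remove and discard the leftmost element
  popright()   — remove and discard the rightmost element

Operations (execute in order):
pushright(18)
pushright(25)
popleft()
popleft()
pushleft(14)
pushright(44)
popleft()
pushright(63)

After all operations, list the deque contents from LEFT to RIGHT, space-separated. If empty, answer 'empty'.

pushright(18): [18]
pushright(25): [18, 25]
popleft(): [25]
popleft(): []
pushleft(14): [14]
pushright(44): [14, 44]
popleft(): [44]
pushright(63): [44, 63]

Answer: 44 63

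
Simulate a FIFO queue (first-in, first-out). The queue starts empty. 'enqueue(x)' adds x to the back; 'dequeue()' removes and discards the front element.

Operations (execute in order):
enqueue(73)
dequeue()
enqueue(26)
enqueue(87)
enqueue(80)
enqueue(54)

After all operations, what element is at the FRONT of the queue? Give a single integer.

enqueue(73): queue = [73]
dequeue(): queue = []
enqueue(26): queue = [26]
enqueue(87): queue = [26, 87]
enqueue(80): queue = [26, 87, 80]
enqueue(54): queue = [26, 87, 80, 54]

Answer: 26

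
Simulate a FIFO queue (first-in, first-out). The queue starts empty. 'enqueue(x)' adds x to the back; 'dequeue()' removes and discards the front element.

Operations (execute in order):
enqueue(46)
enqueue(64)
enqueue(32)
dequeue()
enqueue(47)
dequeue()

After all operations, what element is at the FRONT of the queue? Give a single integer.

Answer: 32

Derivation:
enqueue(46): queue = [46]
enqueue(64): queue = [46, 64]
enqueue(32): queue = [46, 64, 32]
dequeue(): queue = [64, 32]
enqueue(47): queue = [64, 32, 47]
dequeue(): queue = [32, 47]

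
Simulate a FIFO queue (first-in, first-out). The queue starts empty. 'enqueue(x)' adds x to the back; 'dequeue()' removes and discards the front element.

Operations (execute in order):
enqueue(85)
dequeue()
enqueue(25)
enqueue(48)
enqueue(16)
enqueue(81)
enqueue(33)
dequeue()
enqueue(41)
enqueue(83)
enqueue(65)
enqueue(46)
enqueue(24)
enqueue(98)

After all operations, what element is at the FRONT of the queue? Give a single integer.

enqueue(85): queue = [85]
dequeue(): queue = []
enqueue(25): queue = [25]
enqueue(48): queue = [25, 48]
enqueue(16): queue = [25, 48, 16]
enqueue(81): queue = [25, 48, 16, 81]
enqueue(33): queue = [25, 48, 16, 81, 33]
dequeue(): queue = [48, 16, 81, 33]
enqueue(41): queue = [48, 16, 81, 33, 41]
enqueue(83): queue = [48, 16, 81, 33, 41, 83]
enqueue(65): queue = [48, 16, 81, 33, 41, 83, 65]
enqueue(46): queue = [48, 16, 81, 33, 41, 83, 65, 46]
enqueue(24): queue = [48, 16, 81, 33, 41, 83, 65, 46, 24]
enqueue(98): queue = [48, 16, 81, 33, 41, 83, 65, 46, 24, 98]

Answer: 48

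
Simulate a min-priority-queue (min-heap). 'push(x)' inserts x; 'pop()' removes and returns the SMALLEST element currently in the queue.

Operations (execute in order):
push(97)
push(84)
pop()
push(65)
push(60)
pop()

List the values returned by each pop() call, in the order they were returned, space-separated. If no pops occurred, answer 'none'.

push(97): heap contents = [97]
push(84): heap contents = [84, 97]
pop() → 84: heap contents = [97]
push(65): heap contents = [65, 97]
push(60): heap contents = [60, 65, 97]
pop() → 60: heap contents = [65, 97]

Answer: 84 60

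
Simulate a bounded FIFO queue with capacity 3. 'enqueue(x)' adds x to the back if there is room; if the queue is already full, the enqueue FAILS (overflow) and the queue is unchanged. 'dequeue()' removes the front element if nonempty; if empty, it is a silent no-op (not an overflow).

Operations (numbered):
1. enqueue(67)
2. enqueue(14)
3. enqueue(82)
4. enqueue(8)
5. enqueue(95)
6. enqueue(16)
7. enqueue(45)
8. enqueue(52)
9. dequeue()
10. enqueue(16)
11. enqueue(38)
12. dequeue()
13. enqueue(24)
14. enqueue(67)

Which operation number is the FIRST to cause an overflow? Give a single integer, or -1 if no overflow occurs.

1. enqueue(67): size=1
2. enqueue(14): size=2
3. enqueue(82): size=3
4. enqueue(8): size=3=cap → OVERFLOW (fail)
5. enqueue(95): size=3=cap → OVERFLOW (fail)
6. enqueue(16): size=3=cap → OVERFLOW (fail)
7. enqueue(45): size=3=cap → OVERFLOW (fail)
8. enqueue(52): size=3=cap → OVERFLOW (fail)
9. dequeue(): size=2
10. enqueue(16): size=3
11. enqueue(38): size=3=cap → OVERFLOW (fail)
12. dequeue(): size=2
13. enqueue(24): size=3
14. enqueue(67): size=3=cap → OVERFLOW (fail)

Answer: 4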